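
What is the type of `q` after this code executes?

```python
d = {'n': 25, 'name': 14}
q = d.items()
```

dict.items() returns a dict_items view

dict_items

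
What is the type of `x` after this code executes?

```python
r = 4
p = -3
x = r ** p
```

int ** negative int returns float

float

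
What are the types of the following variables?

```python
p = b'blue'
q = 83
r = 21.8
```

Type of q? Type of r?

q is int; r is float

int, float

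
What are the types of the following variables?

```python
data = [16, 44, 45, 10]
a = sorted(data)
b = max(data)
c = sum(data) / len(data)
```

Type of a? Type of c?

sorted() returns list; int / int returns float

list, float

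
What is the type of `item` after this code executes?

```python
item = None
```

None has type NoneType

NoneType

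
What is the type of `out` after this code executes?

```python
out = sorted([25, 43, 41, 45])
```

sorted() always returns list

list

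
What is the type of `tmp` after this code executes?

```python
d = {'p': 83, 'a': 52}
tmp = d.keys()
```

.keys() returns a dict_keys view object

dict_keys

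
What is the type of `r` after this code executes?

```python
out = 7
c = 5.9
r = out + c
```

int + float returns float (7 + 5.9 = 12.9)

float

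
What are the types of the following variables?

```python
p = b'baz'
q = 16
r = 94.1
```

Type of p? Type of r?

p is bytes; r is float

bytes, float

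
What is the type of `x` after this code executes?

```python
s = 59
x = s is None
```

'is' comparison returns bool

bool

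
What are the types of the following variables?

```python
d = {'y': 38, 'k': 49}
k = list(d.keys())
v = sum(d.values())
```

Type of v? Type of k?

sum of int values returns int; list(...) returns list

int, list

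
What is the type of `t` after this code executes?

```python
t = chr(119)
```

chr() returns str (single character)

str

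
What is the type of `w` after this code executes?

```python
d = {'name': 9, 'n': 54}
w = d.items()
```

dict.items() returns a dict_items view

dict_items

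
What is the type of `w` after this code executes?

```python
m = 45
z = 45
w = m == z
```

Equality comparison returns bool

bool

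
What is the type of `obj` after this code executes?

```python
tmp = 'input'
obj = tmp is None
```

'is' comparison returns bool

bool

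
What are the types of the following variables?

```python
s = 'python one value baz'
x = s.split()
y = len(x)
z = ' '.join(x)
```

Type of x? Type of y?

str.split() returns list; len() returns int

list, int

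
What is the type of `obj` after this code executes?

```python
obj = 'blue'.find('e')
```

str.find() returns int (index, or -1)

int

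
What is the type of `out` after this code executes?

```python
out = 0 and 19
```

'and' returns the first falsy value (0, which is int)

int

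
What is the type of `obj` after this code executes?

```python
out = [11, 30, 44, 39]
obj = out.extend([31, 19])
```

list.extend() returns None

NoneType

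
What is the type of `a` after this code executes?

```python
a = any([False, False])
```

any() returns bool

bool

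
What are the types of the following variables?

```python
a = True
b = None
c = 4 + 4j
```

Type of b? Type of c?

b is NoneType; c is complex

NoneType, complex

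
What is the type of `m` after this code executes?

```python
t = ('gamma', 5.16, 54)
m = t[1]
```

Index 1 of tuple is 5.16 which is float

float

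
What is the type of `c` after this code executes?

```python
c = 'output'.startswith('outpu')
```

str.startswith() returns bool

bool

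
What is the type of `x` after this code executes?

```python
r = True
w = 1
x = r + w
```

bool + int returns int (True is 1, so 1 + 1 = 2)

int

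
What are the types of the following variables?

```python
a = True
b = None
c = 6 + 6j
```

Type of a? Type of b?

a is bool; b is NoneType

bool, NoneType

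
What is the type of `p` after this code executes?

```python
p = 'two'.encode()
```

str.encode() returns bytes

bytes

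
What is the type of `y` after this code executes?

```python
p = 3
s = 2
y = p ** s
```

int ** positive int returns int (3 ** 2 = 9)

int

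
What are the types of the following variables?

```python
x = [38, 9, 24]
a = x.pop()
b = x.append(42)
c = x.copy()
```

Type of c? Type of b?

list.copy() returns list; list.append() returns None

list, NoneType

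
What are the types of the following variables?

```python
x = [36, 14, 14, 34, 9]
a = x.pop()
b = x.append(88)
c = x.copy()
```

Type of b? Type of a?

list.append() returns None; list.pop() returns the element (int)

NoneType, int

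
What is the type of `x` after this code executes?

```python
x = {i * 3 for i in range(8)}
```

A set comprehension {expr for x in iterable} produces a set

set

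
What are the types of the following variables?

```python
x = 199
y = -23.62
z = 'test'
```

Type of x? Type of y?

x is int; y is float

int, float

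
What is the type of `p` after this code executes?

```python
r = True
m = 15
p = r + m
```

bool + int returns int (True is 1, so 1 + 15 = 16)

int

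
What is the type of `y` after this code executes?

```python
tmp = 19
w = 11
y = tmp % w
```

int % int returns int (19 % 11 = 8)

int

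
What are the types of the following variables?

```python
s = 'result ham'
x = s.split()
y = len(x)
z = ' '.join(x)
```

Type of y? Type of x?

len() returns int; str.split() returns list

int, list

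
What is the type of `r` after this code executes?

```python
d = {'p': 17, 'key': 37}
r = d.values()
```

.values() returns a dict_values view object

dict_values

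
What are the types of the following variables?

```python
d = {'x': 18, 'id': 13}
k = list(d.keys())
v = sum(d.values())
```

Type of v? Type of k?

sum of int values returns int; list(...) returns list

int, list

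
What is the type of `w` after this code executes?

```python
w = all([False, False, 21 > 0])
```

all() returns bool

bool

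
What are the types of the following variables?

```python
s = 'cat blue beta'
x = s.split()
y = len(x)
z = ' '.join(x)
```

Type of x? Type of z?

str.split() returns list; str.join() returns str

list, str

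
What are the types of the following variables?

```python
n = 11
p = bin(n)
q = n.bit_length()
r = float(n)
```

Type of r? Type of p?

float() returns float; bin() returns str

float, str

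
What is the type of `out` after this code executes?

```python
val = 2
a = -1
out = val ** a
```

int ** negative int returns float

float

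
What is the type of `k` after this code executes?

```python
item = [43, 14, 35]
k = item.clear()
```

list.clear() returns None

NoneType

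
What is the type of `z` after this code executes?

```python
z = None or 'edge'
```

'or' with None returns the other value ('edge', str)

str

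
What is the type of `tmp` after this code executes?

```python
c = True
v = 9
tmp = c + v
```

bool + int returns int (True is 1, so 1 + 9 = 10)

int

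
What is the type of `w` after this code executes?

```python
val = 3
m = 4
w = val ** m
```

int ** positive int returns int (3 ** 4 = 81)

int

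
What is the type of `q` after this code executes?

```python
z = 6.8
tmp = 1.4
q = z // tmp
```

float // float returns float (floor division preserves float type)

float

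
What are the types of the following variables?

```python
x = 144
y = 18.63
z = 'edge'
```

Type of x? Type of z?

x is int; z is str

int, str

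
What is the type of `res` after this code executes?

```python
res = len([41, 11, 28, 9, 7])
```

len() always returns int

int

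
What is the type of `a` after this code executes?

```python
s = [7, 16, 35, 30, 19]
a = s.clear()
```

list.clear() returns None

NoneType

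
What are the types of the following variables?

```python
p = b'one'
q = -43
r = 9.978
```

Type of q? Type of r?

q is int; r is float

int, float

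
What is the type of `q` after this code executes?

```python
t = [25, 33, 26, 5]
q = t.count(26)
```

list.count() returns int

int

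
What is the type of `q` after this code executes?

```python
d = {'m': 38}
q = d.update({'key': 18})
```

dict.update() returns None

NoneType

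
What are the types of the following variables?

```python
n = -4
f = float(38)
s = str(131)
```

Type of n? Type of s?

n is int; s is str

int, str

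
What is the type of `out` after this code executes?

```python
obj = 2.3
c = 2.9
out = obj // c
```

float // float returns float (floor division preserves float type)

float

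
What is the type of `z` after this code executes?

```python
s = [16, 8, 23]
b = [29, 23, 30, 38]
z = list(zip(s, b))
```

list(zip(...)) returns a list of tuples

list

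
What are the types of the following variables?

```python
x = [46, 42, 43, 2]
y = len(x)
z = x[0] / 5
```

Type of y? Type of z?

len() returns int; int / int returns float

int, float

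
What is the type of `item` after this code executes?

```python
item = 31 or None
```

'or' returns first truthy value (31, int)

int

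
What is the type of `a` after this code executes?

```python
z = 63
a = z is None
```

'is' comparison returns bool

bool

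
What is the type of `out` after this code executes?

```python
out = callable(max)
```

callable() returns bool

bool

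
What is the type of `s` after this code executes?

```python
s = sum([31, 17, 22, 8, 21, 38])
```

sum() of ints returns int

int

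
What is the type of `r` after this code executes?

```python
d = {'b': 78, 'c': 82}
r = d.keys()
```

.keys() returns a dict_keys view object

dict_keys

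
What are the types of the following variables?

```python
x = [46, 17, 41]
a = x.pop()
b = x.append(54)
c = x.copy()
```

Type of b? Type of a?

list.append() returns None; list.pop() returns the element (int)

NoneType, int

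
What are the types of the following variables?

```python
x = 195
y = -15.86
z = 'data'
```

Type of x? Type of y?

x is int; y is float

int, float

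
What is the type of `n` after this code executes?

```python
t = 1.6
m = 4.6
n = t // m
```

float // float returns float (floor division preserves float type)

float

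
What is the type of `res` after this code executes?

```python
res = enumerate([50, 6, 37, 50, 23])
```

enumerate() returns an enumerate iterator object

enumerate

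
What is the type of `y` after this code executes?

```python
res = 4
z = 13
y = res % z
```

int % int returns int (4 % 13 = 4)

int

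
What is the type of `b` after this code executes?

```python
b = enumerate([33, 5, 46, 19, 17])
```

enumerate() returns an enumerate iterator object

enumerate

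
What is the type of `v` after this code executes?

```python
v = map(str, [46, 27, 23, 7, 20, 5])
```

map() returns a map iterator object

map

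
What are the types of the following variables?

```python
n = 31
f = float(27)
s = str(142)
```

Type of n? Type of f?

n is int; f is float

int, float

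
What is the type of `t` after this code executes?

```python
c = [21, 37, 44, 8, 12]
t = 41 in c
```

'in' operator returns bool

bool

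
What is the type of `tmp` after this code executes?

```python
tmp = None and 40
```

'and' returns first falsy value (None)

NoneType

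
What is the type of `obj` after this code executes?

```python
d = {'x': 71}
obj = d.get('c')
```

dict.get() returns None when key 'c' is not found and no default given

NoneType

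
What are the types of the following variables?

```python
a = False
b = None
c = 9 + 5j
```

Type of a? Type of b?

a is bool; b is NoneType

bool, NoneType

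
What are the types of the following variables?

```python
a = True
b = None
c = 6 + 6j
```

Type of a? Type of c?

a is bool; c is complex

bool, complex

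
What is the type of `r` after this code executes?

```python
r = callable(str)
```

callable() returns bool

bool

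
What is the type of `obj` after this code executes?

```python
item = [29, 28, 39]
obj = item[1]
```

Indexing a list of ints returns int (item[1] = 28)

int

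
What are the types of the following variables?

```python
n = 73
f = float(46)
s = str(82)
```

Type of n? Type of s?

n is int; s is str

int, str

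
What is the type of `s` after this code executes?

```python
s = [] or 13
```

'or' returns first truthy value (13, which is int)

int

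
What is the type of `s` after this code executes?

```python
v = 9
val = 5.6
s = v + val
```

int + float returns float (9 + 5.6 = 14.6)

float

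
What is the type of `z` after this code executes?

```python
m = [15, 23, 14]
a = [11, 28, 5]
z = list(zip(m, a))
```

list(zip(...)) returns a list of tuples

list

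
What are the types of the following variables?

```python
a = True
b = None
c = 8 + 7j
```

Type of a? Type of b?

a is bool; b is NoneType

bool, NoneType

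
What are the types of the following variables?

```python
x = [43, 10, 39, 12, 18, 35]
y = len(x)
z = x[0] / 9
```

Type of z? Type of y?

int / int returns float; len() returns int

float, int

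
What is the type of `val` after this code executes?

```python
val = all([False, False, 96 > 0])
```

all() returns bool

bool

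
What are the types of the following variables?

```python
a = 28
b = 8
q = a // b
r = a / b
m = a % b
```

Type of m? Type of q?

int % int returns int; int // int returns int

int, int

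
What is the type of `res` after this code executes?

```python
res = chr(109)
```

chr() returns str (single character)

str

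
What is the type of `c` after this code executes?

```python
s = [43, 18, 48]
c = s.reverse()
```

list.reverse() returns None

NoneType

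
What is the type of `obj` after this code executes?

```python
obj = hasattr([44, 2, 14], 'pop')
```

hasattr() returns bool

bool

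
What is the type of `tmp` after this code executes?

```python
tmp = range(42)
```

range() returns a range object

range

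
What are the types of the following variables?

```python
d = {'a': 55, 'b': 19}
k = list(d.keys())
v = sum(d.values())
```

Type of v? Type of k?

sum of int values returns int; list(...) returns list

int, list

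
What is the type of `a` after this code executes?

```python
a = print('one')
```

print() returns None

NoneType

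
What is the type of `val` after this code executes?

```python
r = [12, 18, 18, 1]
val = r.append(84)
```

list.append() returns None (mutates in place)

NoneType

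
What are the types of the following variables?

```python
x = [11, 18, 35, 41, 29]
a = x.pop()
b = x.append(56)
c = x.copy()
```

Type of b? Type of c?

list.append() returns None; list.copy() returns list

NoneType, list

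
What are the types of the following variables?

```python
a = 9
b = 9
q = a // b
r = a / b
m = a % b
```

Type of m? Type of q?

int % int returns int; int // int returns int

int, int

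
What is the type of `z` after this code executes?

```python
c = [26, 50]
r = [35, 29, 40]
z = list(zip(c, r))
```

list(zip(...)) returns a list of tuples

list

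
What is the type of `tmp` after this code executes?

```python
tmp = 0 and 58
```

'and' returns the first falsy value (0, which is int)

int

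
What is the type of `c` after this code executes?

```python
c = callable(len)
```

callable() returns bool

bool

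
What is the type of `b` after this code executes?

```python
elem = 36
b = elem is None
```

'is' comparison returns bool

bool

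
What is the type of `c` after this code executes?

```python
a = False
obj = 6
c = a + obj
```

bool + int returns int (False is 0, so 0 + 6 = 6)

int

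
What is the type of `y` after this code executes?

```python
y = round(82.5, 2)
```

round() with ndigits arg returns float

float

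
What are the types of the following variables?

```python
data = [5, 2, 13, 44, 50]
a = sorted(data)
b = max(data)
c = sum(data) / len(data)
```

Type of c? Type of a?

int / int returns float; sorted() returns list

float, list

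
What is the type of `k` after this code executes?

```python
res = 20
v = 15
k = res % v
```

int % int returns int (20 % 15 = 5)

int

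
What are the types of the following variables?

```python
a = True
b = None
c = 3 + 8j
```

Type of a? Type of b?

a is bool; b is NoneType

bool, NoneType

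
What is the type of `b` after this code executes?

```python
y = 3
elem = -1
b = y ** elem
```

int ** negative int returns float

float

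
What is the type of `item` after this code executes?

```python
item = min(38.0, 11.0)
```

min() of floats returns float

float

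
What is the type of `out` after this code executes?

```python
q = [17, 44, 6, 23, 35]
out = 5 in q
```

'in' operator returns bool

bool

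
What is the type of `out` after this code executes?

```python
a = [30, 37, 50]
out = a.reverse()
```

list.reverse() returns None

NoneType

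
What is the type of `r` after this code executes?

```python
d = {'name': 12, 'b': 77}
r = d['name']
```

Accessing dict[str, int] with key 'name' returns int value 12

int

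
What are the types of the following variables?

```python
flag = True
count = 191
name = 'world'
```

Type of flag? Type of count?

flag is bool; count is int

bool, int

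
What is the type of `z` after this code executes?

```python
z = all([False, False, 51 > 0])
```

all() returns bool

bool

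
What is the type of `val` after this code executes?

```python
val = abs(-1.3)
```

abs() of float returns float

float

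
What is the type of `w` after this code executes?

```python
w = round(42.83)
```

round() with no ndigits arg returns int

int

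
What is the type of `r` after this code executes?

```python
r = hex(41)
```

hex() returns str representation

str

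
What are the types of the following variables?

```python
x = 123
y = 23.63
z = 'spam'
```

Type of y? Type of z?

y is float; z is str

float, str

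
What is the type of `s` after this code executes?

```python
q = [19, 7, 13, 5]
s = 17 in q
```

'in' operator returns bool

bool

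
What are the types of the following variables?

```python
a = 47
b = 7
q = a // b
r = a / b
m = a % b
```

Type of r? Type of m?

int / int returns float; int % int returns int

float, int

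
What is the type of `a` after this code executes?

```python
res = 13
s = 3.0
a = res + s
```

int + float returns float (13 + 3.0 = 16.0)

float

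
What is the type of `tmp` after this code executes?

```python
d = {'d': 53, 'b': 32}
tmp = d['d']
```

Accessing dict[str, int] with key 'd' returns int value 53

int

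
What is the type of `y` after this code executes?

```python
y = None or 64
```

'or' with None returns the other value (64, int)

int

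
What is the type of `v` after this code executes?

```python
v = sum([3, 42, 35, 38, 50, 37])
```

sum() of ints returns int

int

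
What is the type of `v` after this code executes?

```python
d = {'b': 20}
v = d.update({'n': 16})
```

dict.update() returns None

NoneType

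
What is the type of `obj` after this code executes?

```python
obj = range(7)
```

range() returns a range object

range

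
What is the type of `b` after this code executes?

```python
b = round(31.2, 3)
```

round() with ndigits arg returns float

float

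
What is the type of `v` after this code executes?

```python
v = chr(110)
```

chr() returns str (single character)

str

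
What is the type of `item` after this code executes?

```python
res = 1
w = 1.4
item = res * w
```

int * float returns float (1 * 1.4 = 1.4)

float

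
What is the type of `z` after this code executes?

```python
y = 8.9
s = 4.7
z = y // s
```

float // float returns float (floor division preserves float type)

float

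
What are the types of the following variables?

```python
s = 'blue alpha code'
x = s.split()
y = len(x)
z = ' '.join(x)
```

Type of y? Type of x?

len() returns int; str.split() returns list

int, list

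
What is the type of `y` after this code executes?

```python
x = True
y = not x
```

'not' always returns bool

bool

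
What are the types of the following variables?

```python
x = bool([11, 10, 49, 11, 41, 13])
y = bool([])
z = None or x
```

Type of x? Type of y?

bool() returns bool; bool() returns bool

bool, bool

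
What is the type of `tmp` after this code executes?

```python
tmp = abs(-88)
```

abs() of int returns int

int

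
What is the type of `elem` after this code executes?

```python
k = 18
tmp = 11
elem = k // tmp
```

int // int returns int (18 // 11 = 1)

int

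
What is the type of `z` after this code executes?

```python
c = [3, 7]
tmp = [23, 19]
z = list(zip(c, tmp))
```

list(zip(...)) returns a list of tuples

list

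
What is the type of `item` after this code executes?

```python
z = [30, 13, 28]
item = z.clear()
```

list.clear() returns None

NoneType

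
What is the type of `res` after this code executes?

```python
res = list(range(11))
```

list(range(...)) returns list

list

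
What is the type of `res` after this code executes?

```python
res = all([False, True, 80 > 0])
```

all() returns bool

bool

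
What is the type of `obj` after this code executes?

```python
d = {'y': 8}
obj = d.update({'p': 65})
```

dict.update() returns None

NoneType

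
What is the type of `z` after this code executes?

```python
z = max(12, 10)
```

max() of ints returns int

int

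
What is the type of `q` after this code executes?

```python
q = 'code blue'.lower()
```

str.lower() returns str

str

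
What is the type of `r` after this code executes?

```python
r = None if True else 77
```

Ternary: condition is True, if branch (None) taken → NoneType

NoneType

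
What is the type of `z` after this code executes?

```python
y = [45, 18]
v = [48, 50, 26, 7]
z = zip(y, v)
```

zip() returns a zip iterator object

zip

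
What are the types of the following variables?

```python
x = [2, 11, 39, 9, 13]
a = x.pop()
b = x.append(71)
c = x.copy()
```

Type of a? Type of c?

list.pop() returns the element (int); list.copy() returns list

int, list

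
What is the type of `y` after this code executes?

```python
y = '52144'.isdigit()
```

str.isdigit() returns bool

bool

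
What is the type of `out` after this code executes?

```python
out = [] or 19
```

'or' returns first truthy value (19, which is int)

int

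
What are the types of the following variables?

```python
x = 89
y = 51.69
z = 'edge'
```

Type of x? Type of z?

x is int; z is str

int, str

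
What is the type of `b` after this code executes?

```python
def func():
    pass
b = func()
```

A function with no return statement returns None

NoneType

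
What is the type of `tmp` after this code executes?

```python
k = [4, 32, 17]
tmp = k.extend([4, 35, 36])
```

list.extend() returns None

NoneType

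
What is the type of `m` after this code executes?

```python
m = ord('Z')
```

ord() returns int (Unicode code point)

int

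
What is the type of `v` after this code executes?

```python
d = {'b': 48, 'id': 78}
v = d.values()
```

.values() returns a dict_values view object

dict_values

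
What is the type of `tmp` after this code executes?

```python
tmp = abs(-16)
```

abs() of int returns int

int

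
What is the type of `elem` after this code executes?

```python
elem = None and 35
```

'and' returns first falsy value (None)

NoneType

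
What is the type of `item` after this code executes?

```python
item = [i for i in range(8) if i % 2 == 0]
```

A list comprehension [...] produces a list

list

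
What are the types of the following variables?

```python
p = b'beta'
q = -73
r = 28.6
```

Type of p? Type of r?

p is bytes; r is float

bytes, float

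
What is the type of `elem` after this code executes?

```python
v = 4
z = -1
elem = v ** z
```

int ** negative int returns float

float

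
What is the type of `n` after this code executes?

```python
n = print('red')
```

print() returns None

NoneType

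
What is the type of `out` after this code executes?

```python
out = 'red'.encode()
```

str.encode() returns bytes

bytes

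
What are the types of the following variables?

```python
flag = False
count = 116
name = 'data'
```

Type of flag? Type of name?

flag is bool; name is str

bool, str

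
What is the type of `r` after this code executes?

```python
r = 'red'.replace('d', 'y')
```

str.replace() returns str

str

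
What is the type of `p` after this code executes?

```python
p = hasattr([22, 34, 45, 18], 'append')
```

hasattr() returns bool

bool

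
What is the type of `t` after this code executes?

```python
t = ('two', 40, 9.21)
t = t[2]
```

Index 2 of tuple is 9.21 which is float

float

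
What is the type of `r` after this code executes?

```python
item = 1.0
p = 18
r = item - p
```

float - int returns float (1.0 - 18 = -17.0)

float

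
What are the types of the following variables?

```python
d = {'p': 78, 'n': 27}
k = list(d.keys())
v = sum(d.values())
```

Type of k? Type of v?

list(...) returns list; sum of int values returns int

list, int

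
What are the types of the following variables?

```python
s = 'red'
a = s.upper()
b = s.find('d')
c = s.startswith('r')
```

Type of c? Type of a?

str.startswith() returns bool; str.upper() returns str

bool, str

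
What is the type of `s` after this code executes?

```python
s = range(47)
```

range() returns a range object

range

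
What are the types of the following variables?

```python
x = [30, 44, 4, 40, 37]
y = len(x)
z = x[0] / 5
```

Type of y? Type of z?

len() returns int; int / int returns float

int, float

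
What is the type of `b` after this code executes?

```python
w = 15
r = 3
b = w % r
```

int % int returns int (15 % 3 = 0)

int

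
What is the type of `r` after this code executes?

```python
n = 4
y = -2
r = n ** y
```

int ** negative int returns float

float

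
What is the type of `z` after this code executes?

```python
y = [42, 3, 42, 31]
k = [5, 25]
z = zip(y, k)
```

zip() returns a zip iterator object

zip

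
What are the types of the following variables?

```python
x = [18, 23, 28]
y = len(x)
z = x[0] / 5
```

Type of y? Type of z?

len() returns int; int / int returns float

int, float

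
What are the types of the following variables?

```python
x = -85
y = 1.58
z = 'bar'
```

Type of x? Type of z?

x is int; z is str

int, str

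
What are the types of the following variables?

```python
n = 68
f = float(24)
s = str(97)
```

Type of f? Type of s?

f is float; s is str

float, str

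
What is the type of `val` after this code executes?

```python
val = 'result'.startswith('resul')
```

str.startswith() returns bool

bool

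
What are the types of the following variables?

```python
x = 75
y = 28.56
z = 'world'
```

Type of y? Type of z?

y is float; z is str

float, str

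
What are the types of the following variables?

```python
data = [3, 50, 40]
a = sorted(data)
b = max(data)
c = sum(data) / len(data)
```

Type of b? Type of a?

max of ints returns int; sorted() returns list

int, list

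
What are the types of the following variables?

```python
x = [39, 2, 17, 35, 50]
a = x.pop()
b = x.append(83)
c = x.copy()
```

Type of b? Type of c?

list.append() returns None; list.copy() returns list

NoneType, list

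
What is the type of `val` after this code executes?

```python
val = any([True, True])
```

any() returns bool

bool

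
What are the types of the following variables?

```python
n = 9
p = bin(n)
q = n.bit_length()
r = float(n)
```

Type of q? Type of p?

int.bit_length() returns int; bin() returns str

int, str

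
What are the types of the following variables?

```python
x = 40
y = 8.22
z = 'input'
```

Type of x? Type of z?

x is int; z is str

int, str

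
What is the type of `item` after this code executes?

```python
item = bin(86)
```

bin() returns str representation

str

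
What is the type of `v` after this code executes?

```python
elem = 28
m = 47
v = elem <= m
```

Comparison operators return bool

bool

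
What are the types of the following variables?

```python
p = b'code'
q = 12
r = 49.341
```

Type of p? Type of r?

p is bytes; r is float

bytes, float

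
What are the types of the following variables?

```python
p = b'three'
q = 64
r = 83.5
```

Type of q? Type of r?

q is int; r is float

int, float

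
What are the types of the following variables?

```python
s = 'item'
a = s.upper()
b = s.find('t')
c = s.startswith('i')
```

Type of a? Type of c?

str.upper() returns str; str.startswith() returns bool

str, bool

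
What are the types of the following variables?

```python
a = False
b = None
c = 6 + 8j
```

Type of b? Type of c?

b is NoneType; c is complex

NoneType, complex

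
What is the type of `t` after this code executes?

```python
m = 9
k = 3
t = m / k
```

int / int always returns float in Python 3 (9 / 3 = 3)

float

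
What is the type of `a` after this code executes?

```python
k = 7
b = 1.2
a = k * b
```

int * float returns float (7 * 1.2 = 8.4)

float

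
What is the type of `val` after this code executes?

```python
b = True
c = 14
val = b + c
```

bool + int returns int (True is 1, so 1 + 14 = 15)

int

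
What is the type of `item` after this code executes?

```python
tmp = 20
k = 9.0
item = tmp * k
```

int * float returns float (20 * 9.0 = 180.0)

float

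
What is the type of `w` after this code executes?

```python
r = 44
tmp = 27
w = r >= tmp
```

Comparison operators return bool

bool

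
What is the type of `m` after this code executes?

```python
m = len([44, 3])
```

len() always returns int

int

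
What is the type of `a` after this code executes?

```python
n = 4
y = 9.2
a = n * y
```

int * float returns float (4 * 9.2 = 36.8)

float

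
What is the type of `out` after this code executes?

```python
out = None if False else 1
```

Ternary: condition is False, else branch (1) taken → int

int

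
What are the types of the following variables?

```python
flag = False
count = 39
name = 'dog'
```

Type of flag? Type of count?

flag is bool; count is int

bool, int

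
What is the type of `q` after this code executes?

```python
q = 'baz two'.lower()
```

str.lower() returns str

str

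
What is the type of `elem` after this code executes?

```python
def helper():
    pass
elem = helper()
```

A function with no return statement returns None

NoneType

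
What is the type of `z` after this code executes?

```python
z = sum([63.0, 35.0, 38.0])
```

sum() of floats returns float

float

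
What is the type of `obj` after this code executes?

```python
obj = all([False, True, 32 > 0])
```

all() returns bool

bool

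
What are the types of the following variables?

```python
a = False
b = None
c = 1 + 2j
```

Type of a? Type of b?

a is bool; b is NoneType

bool, NoneType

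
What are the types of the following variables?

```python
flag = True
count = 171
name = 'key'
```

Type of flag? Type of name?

flag is bool; name is str

bool, str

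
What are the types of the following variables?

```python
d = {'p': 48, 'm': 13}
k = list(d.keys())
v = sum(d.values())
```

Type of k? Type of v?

list(...) returns list; sum of int values returns int

list, int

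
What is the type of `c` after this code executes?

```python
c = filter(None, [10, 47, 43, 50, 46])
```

filter() returns a filter iterator object

filter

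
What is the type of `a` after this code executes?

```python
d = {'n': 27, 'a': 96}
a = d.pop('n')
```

dict.pop() returns the value (int)

int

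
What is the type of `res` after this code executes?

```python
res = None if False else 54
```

Ternary: condition is False, else branch (54) taken → int

int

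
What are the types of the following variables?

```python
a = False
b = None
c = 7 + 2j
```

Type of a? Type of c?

a is bool; c is complex

bool, complex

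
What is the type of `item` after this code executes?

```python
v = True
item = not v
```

'not' always returns bool

bool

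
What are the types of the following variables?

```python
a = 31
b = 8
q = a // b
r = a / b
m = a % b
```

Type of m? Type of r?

int % int returns int; int / int returns float

int, float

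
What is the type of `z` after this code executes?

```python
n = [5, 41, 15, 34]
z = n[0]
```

Indexing a list of ints returns int (n[0] = 5)

int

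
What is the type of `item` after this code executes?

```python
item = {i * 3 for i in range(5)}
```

A set comprehension {expr for x in iterable} produces a set

set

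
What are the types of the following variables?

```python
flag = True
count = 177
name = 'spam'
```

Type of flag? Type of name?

flag is bool; name is str

bool, str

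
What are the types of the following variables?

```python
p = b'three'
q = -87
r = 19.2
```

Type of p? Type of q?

p is bytes; q is int

bytes, int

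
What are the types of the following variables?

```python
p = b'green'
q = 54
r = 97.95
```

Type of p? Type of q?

p is bytes; q is int

bytes, int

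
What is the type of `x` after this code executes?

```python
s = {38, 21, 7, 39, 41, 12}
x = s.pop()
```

Popping from a set of ints returns int

int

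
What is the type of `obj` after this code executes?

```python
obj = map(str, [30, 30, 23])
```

map() returns a map iterator object

map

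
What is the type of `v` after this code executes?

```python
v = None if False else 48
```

Ternary: condition is False, else branch (48) taken → int

int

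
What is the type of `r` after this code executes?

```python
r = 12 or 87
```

'or' returns the first truthy value (12, which is int)

int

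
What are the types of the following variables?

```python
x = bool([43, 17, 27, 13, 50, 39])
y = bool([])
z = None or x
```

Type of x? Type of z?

bool() returns bool; None or <bool> returns the bool

bool, bool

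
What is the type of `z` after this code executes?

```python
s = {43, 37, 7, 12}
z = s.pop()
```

Popping from a set of ints returns int

int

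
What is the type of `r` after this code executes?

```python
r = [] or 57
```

'or' returns first truthy value (57, which is int)

int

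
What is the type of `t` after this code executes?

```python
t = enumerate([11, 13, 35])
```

enumerate() returns an enumerate iterator object

enumerate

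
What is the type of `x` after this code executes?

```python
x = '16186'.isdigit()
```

str.isdigit() returns bool

bool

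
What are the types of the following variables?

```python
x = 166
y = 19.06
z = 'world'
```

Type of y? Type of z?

y is float; z is str

float, str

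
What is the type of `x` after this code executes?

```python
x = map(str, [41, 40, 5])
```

map() returns a map iterator object

map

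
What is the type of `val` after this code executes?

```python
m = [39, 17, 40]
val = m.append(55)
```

list.append() returns None (mutates in place)

NoneType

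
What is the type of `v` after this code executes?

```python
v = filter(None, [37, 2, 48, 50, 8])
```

filter() returns a filter iterator object

filter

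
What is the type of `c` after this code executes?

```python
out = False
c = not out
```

'not' always returns bool

bool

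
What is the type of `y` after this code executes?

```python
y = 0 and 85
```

'and' returns the first falsy value (0, which is int)

int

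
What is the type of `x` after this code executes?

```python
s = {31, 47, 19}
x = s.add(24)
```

set.add() returns None (mutates in place)

NoneType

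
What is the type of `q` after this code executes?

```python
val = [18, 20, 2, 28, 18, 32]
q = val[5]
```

Indexing a list of ints returns int (val[5] = 32)

int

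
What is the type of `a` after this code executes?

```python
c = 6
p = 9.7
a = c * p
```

int * float returns float (6 * 9.7 = 58.2)

float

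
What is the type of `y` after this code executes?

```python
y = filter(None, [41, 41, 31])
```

filter() returns a filter iterator object

filter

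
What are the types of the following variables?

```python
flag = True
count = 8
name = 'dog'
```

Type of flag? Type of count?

flag is bool; count is int

bool, int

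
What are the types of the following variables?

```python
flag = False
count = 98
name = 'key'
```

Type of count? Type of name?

count is int; name is str

int, str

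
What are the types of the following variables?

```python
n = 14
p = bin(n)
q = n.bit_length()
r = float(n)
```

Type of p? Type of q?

bin() returns str; int.bit_length() returns int

str, int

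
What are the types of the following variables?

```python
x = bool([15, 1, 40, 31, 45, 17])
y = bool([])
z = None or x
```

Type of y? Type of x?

bool() returns bool; bool() returns bool

bool, bool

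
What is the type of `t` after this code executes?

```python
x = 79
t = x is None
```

'is' comparison returns bool

bool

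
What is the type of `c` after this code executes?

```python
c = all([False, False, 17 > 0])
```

all() returns bool

bool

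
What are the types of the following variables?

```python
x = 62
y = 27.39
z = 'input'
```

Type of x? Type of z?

x is int; z is str

int, str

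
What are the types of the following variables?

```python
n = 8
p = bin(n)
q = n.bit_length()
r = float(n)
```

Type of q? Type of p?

int.bit_length() returns int; bin() returns str

int, str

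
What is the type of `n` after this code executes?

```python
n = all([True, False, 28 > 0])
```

all() returns bool

bool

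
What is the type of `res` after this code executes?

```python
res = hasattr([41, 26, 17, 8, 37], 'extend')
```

hasattr() returns bool

bool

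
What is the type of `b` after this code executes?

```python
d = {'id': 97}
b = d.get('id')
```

dict.get() returns the value (int) when key is found

int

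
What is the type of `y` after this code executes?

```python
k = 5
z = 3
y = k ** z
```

int ** positive int returns int (5 ** 3 = 125)

int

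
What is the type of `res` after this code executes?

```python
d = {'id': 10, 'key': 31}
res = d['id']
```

Accessing dict[str, int] with key 'id' returns int value 10

int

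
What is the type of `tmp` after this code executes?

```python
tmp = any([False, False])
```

any() returns bool

bool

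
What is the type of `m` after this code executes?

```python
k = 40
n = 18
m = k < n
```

Comparison operators return bool

bool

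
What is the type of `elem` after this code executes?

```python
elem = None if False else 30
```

Ternary: condition is False, else branch (30) taken → int

int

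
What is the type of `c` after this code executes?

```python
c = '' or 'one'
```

'or' returns first truthy value ('one', which is str)

str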